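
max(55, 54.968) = 55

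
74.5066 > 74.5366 False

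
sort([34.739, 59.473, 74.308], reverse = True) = [74.308, 59.473, 34.739]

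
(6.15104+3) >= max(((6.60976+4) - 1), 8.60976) False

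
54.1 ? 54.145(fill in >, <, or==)<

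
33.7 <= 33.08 False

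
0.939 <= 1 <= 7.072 True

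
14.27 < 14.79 True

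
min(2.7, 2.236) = 2.236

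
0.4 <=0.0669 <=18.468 False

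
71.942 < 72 True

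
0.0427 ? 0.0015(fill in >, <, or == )>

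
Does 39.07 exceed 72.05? No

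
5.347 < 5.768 True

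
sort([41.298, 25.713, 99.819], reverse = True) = [99.819, 41.298, 25.713]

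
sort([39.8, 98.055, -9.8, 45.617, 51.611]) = [-9.8, 39.8, 45.617, 51.611, 98.055]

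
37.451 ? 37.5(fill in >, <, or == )<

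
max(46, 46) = 46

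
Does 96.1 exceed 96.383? No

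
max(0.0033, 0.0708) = 0.0708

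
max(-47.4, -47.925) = -47.4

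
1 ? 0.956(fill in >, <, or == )>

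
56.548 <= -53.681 False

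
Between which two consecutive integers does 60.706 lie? 60 and 61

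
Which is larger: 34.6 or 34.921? 34.921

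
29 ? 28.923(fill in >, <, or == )>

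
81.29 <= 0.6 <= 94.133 False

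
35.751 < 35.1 False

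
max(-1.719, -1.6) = -1.6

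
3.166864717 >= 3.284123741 False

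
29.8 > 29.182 True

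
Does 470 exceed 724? No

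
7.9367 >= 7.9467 False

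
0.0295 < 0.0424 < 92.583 True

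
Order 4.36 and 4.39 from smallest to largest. 4.36, 4.39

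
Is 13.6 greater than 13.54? Yes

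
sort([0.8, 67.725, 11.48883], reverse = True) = [67.725, 11.48883, 0.8]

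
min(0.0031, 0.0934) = 0.0031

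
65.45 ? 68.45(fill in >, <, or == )<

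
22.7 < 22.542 False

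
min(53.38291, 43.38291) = 43.38291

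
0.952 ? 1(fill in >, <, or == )<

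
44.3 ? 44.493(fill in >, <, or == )<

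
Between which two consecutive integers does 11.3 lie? 11 and 12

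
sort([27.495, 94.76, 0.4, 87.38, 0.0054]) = [0.0054, 0.4, 27.495, 87.38, 94.76]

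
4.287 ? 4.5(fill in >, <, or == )<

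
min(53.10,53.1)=53.10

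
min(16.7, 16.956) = 16.7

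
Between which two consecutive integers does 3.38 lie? 3 and 4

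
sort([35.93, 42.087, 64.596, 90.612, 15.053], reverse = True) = [90.612, 64.596, 42.087, 35.93, 15.053]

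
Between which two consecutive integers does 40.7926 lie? 40 and 41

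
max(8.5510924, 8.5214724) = 8.5510924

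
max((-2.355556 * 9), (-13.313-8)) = -21.200004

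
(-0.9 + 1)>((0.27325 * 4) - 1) True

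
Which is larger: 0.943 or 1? 1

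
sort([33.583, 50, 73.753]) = [33.583, 50, 73.753]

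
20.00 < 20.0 False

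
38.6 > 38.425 True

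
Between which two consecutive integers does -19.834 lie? -20 and -19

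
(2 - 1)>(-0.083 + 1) True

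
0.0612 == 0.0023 False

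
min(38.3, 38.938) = 38.3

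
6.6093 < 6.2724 False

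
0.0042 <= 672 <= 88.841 False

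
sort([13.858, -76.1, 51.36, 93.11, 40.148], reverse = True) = [93.11, 51.36, 40.148, 13.858, -76.1]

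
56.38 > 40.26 True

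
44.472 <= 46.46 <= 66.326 True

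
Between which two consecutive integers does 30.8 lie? 30 and 31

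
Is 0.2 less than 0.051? No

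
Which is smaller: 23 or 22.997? 22.997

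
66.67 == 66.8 False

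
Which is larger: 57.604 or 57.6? 57.604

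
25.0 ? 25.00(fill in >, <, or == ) ==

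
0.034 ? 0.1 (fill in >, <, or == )<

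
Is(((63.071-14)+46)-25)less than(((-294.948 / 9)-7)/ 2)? No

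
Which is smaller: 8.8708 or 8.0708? 8.0708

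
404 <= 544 True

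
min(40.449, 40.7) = 40.449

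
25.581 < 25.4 False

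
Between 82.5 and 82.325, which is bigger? 82.5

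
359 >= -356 True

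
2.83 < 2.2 False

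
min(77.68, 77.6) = 77.6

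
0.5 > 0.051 True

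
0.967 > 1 False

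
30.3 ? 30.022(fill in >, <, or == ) >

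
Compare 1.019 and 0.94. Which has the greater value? 1.019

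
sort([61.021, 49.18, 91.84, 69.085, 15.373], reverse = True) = [91.84, 69.085, 61.021, 49.18, 15.373]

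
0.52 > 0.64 False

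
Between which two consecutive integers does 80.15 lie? 80 and 81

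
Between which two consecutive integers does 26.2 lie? 26 and 27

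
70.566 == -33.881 False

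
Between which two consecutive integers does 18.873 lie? 18 and 19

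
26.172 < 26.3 True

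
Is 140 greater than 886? No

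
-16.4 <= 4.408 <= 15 True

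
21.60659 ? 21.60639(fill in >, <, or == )>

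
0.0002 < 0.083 True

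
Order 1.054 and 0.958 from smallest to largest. 0.958, 1.054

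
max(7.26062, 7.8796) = 7.8796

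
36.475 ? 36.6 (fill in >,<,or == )<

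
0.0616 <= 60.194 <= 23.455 False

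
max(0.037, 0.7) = 0.7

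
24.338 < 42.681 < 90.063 True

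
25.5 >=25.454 True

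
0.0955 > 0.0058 True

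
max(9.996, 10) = 10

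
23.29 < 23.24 False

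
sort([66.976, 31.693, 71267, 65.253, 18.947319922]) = [18.947319922, 31.693, 65.253, 66.976, 71267]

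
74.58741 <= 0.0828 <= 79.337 False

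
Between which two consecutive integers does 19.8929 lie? 19 and 20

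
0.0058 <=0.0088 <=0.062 True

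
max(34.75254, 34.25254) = 34.75254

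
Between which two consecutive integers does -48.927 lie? -49 and -48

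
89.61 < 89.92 True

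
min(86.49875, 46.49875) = 46.49875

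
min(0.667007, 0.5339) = 0.5339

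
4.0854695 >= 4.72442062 False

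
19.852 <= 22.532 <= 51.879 True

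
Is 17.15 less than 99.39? Yes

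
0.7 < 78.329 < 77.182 False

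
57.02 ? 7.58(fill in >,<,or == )>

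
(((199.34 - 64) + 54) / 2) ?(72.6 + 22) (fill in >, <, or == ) >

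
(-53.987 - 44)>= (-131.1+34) False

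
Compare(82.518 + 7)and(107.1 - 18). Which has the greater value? (82.518 + 7)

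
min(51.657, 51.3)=51.3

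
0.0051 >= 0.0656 False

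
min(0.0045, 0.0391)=0.0045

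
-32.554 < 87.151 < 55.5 False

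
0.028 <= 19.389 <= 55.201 True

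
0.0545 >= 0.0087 True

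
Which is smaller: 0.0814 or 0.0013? 0.0013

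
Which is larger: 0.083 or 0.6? 0.6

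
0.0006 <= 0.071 True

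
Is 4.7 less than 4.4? No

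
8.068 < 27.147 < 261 True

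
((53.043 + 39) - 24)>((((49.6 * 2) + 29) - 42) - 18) False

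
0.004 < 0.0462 True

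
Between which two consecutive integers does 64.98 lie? 64 and 65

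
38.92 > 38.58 True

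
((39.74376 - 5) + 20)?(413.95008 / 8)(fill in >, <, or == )>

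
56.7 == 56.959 False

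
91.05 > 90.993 True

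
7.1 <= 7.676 True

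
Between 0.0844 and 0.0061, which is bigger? 0.0844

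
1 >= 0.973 True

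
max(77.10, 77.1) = 77.1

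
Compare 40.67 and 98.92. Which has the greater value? 98.92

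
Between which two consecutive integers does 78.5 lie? 78 and 79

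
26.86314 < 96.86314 True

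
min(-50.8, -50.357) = -50.8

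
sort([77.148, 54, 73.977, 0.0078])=[0.0078, 54, 73.977, 77.148]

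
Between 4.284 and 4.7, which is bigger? 4.7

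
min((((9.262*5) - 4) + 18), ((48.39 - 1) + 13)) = 60.31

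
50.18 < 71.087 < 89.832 True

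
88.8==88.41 False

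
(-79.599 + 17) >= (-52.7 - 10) True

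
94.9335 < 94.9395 True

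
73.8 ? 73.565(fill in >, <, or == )>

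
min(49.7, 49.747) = 49.7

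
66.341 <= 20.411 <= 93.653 False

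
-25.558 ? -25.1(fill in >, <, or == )<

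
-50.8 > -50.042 False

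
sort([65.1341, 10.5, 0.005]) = [0.005, 10.5, 65.1341]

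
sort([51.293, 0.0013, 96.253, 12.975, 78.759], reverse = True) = [96.253, 78.759, 51.293, 12.975, 0.0013]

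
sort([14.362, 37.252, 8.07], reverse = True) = [37.252, 14.362, 8.07]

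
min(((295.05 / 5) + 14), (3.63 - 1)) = 2.63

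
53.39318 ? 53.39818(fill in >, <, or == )<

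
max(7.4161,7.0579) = 7.4161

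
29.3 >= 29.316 False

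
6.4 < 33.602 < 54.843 True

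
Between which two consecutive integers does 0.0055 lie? 0 and 1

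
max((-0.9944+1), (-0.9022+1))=0.0978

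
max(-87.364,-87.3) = -87.3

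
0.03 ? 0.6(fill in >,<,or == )<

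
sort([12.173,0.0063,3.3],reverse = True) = [12.173,3.3,0.0063]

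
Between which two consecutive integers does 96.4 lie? 96 and 97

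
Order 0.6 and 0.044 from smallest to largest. 0.044, 0.6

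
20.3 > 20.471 False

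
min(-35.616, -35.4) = -35.616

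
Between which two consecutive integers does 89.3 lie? 89 and 90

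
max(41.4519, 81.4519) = 81.4519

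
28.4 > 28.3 True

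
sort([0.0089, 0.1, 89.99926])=[0.0089, 0.1, 89.99926]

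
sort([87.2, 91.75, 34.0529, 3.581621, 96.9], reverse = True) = [96.9, 91.75, 87.2, 34.0529, 3.581621]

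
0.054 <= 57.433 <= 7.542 False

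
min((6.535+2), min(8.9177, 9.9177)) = 8.535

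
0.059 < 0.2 True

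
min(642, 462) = 462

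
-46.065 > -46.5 True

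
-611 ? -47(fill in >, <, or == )<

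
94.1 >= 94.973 False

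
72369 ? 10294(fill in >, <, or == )>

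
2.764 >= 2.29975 True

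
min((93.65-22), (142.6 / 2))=71.3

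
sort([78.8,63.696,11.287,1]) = [1,11.287,63.696,78.8]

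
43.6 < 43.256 False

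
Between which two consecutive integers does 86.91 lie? 86 and 87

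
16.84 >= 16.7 True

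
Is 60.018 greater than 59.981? Yes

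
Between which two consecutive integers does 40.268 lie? 40 and 41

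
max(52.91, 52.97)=52.97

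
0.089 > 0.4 False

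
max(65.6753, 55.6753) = 65.6753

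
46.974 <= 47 True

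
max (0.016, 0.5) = 0.5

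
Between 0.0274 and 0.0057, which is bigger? 0.0274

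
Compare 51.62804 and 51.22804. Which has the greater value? 51.62804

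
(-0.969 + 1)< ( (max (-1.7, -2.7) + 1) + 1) True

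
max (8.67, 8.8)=8.8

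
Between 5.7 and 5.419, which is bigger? 5.7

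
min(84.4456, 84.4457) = 84.4456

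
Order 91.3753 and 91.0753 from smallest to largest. 91.0753, 91.3753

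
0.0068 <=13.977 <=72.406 True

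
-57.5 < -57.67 False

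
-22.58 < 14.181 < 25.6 True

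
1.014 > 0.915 True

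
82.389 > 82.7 False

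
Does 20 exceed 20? No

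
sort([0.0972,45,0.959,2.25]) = [0.0972,0.959,2.25,45]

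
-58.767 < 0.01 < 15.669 True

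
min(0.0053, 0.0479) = 0.0053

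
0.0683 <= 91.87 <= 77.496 False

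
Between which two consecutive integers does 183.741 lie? 183 and 184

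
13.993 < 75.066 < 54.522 False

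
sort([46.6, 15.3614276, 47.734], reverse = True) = [47.734, 46.6, 15.3614276]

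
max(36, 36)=36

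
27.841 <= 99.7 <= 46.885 False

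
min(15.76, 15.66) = 15.66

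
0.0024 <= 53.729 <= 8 False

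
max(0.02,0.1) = 0.1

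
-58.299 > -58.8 True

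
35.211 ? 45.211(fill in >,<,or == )<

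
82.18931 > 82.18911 True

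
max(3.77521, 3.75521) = 3.77521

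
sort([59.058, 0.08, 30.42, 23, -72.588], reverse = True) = [59.058, 30.42, 23, 0.08, -72.588]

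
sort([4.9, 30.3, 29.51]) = [4.9, 29.51, 30.3]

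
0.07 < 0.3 True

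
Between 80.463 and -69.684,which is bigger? 80.463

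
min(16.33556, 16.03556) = 16.03556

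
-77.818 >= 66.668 False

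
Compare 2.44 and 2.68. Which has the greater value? 2.68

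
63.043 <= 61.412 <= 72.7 False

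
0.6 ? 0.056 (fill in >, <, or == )>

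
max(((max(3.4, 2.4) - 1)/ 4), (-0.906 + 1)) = 0.6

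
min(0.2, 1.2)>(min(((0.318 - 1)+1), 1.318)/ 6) True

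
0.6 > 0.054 True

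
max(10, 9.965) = 10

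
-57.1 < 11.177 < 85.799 True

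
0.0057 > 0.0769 False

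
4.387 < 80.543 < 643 True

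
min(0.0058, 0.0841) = 0.0058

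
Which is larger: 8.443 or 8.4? 8.443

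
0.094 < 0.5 True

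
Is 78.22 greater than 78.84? No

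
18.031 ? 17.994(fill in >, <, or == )>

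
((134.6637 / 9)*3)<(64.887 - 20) False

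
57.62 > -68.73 True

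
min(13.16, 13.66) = 13.16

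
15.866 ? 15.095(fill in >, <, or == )>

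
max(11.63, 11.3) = 11.63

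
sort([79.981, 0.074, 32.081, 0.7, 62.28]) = [0.074, 0.7, 32.081, 62.28, 79.981]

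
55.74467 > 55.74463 True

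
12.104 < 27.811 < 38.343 True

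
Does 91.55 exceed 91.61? No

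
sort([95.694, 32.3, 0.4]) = [0.4, 32.3, 95.694]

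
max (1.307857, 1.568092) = 1.568092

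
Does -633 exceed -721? Yes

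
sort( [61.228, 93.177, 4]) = [4, 61.228, 93.177]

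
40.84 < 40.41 False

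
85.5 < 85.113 False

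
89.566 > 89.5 True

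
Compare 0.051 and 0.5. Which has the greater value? 0.5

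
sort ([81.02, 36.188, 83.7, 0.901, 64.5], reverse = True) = [83.7, 81.02, 64.5, 36.188, 0.901]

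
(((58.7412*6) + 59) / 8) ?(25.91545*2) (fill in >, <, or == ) <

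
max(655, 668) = 668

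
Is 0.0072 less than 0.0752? Yes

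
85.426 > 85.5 False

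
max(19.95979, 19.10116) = 19.95979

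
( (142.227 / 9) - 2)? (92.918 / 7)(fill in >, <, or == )>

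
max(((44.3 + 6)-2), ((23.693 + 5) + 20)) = 48.693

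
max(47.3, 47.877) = 47.877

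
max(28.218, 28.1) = 28.218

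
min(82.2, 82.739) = 82.2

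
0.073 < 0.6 True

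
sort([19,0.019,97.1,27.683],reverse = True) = [97.1,27.683,19,0.019]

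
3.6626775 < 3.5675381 False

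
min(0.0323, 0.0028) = 0.0028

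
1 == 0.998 False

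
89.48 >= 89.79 False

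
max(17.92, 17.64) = 17.92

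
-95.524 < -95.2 True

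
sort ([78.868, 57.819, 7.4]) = [7.4, 57.819, 78.868]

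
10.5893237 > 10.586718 True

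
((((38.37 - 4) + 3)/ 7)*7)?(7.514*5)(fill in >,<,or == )<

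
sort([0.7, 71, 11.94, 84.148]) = [0.7, 11.94, 71, 84.148]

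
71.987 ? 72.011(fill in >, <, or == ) <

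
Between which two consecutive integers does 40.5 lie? 40 and 41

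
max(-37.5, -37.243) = -37.243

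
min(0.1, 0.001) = 0.001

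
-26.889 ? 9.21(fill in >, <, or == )<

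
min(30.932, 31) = 30.932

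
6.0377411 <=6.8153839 True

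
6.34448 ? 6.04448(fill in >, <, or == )>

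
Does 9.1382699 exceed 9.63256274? No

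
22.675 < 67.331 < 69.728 True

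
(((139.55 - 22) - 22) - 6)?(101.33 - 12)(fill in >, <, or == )>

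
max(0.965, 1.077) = 1.077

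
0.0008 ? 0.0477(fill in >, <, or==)<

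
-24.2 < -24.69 False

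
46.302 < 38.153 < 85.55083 False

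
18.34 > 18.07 True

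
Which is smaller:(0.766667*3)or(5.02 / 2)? (0.766667*3)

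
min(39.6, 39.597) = 39.597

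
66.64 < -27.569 False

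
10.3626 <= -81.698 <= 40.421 False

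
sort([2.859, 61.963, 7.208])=[2.859, 7.208, 61.963]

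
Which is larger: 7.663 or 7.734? 7.734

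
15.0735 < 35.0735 True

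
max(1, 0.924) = 1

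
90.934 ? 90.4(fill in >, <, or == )>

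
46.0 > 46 False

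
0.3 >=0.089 True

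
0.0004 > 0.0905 False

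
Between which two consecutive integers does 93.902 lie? 93 and 94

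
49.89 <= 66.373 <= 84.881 True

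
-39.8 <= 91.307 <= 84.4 False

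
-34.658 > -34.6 False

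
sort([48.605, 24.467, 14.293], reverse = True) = [48.605, 24.467, 14.293]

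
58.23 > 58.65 False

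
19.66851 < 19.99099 True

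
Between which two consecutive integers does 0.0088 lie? 0 and 1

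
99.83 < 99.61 False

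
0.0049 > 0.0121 False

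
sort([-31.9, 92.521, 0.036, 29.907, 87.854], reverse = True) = [92.521, 87.854, 29.907, 0.036, -31.9]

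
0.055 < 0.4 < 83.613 True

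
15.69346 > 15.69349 False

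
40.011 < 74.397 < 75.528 True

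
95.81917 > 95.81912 True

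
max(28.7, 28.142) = 28.7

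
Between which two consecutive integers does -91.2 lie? -92 and -91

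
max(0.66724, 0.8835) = 0.8835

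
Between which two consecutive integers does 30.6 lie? 30 and 31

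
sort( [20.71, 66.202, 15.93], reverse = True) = [66.202, 20.71, 15.93]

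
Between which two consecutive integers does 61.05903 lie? 61 and 62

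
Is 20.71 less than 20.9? Yes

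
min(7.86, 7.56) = 7.56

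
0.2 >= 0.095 True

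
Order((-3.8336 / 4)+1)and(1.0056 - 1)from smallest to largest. (1.0056 - 1), ((-3.8336 / 4)+1)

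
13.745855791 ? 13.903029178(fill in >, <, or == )<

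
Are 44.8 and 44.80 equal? Yes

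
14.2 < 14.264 True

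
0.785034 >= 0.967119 False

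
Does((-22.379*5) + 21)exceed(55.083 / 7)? No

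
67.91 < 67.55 False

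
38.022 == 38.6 False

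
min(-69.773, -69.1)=-69.773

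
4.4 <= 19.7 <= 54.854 True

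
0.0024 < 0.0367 True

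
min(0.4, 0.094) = 0.094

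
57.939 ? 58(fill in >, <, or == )<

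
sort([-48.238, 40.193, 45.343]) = [-48.238, 40.193, 45.343]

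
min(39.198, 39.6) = 39.198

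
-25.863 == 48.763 False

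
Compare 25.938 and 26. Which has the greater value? 26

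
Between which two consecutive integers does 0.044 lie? 0 and 1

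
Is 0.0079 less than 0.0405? Yes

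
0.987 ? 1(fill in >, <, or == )<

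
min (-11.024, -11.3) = -11.3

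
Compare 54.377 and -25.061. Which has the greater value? 54.377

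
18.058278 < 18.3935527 True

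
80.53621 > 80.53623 False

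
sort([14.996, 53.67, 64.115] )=[14.996, 53.67, 64.115]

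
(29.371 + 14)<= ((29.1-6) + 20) False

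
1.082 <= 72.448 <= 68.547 False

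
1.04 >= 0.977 True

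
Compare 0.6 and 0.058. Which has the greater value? 0.6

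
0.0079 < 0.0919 True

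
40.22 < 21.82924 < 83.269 False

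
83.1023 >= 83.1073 False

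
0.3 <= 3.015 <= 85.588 True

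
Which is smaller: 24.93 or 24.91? 24.91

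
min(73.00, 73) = 73.00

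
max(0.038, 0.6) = 0.6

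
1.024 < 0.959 False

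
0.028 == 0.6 False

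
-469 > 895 False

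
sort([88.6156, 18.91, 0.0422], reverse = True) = [88.6156, 18.91, 0.0422]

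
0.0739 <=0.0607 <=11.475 False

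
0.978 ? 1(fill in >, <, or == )<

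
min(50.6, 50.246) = 50.246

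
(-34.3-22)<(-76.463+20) False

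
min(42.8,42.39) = 42.39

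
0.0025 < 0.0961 True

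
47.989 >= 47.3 True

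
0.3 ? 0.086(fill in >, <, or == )>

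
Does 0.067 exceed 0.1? No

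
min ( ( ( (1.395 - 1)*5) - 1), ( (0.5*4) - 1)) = 0.975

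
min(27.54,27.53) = 27.53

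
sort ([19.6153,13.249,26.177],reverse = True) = [26.177,19.6153,13.249]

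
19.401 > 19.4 True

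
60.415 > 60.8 False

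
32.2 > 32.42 False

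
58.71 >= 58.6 True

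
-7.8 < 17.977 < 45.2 True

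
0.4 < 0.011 False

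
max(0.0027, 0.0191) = 0.0191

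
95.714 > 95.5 True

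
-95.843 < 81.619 True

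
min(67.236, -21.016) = -21.016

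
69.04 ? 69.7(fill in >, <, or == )<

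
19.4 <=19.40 True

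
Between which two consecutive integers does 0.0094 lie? 0 and 1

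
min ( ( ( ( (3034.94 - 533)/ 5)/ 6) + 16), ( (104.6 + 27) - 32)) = 99.398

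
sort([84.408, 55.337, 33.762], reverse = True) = [84.408, 55.337, 33.762]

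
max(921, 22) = 921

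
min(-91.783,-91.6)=-91.783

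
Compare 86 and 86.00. They are equal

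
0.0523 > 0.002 True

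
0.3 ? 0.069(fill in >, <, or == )>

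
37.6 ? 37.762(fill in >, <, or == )<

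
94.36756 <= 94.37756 True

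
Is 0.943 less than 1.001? Yes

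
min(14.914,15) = 14.914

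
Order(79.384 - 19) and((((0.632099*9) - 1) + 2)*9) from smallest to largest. ((((0.632099*9) - 1) + 2)*9), (79.384 - 19)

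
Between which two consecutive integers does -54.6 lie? -55 and -54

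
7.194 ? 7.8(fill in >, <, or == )<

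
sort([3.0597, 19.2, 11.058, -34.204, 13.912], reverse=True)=[19.2, 13.912, 11.058, 3.0597, -34.204]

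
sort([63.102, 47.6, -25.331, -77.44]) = [-77.44, -25.331, 47.6, 63.102]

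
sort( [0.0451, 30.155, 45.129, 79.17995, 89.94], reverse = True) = [89.94, 79.17995, 45.129, 30.155, 0.0451]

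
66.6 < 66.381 False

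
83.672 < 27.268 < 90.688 False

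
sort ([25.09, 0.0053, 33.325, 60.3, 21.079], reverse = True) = [60.3, 33.325, 25.09, 21.079, 0.0053]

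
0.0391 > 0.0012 True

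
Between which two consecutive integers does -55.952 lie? -56 and -55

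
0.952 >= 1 False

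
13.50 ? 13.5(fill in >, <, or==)==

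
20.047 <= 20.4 True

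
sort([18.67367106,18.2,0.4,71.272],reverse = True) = [71.272,18.67367106,18.2,0.4]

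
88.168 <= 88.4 True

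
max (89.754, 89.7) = 89.754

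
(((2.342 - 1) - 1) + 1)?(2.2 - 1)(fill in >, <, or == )>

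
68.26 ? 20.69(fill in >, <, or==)>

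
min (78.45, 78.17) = 78.17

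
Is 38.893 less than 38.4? No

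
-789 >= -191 False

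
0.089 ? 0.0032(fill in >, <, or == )>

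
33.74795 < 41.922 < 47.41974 True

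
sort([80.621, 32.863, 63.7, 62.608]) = [32.863, 62.608, 63.7, 80.621]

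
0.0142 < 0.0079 False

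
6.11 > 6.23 False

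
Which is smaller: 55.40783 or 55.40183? 55.40183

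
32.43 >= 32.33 True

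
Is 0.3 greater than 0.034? Yes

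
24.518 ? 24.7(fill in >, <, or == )<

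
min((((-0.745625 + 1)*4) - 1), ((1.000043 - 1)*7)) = 0.000301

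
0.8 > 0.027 True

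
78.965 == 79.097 False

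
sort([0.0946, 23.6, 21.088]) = [0.0946, 21.088, 23.6]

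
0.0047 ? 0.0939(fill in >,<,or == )<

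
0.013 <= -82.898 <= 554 False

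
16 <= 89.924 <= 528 True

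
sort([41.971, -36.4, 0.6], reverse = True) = [41.971, 0.6, -36.4]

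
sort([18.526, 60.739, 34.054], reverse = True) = [60.739, 34.054, 18.526]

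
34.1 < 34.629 True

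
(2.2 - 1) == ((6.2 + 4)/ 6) False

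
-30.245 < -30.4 False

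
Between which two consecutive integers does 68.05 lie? 68 and 69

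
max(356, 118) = 356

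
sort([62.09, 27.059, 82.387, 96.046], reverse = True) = [96.046, 82.387, 62.09, 27.059]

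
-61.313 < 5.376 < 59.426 True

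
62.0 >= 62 True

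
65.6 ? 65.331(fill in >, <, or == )>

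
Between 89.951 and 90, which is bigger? 90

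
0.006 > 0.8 False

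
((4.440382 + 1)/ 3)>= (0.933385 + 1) False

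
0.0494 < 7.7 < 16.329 True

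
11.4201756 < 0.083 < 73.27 False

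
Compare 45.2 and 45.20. They are equal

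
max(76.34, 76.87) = 76.87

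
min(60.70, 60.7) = 60.70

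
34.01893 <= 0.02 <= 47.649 False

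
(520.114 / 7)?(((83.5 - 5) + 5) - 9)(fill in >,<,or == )<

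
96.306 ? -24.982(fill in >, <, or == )>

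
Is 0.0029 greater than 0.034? No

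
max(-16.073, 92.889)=92.889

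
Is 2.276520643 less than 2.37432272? Yes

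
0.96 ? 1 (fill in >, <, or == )<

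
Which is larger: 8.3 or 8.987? 8.987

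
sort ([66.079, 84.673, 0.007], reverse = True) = [84.673, 66.079, 0.007]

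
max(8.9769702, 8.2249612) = 8.9769702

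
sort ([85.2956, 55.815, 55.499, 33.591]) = [33.591, 55.499, 55.815, 85.2956]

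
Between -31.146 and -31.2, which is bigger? -31.146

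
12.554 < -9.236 False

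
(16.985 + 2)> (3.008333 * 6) True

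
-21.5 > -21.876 True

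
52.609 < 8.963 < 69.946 False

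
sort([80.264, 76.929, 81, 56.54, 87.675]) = [56.54, 76.929, 80.264, 81, 87.675]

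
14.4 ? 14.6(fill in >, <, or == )<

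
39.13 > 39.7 False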